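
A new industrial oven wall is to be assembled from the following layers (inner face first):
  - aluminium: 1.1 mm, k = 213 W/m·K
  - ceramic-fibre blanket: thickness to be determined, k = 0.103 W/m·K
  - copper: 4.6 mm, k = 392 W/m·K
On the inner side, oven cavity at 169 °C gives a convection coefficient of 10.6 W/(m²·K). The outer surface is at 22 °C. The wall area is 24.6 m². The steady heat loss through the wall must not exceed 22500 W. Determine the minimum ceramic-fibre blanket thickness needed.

L ≈ 6.84 mm

Thermal resistances in series:
R_inner film = 1/(h_i·A) = 1/(10.6×24.6) = 0.003835 K/W
R_aluminium = L/(kA) = 0.0011/(213×24.6) = 2.099×10^-7 K/W
R_copper = L/(kA) = 0.0046/(392×24.6) = 4.77×10^-7 K/W
Sum of the known resistances R_other = 0.003836 K/W
Required total resistance R_tot = ΔT/Q_allow = 147/22500 = 0.006533 K/W
R_ceramic-fibre blanket = R_tot − R_other = 0.002698 K/W
L = R·k·A = 0.002698×0.103×24.6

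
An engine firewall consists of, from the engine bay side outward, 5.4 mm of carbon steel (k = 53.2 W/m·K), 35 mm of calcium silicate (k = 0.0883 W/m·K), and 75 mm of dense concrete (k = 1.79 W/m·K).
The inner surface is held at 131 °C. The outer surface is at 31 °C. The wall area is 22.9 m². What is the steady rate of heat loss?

Q ≈ 5220 W

Series thermal resistances:
R_carbon steel = L/(kA) = 0.0054/(53.2×22.9) = 4.432×10^-6 K/W
R_calcium silicate = L/(kA) = 0.035/(0.0883×22.9) = 0.01731 K/W
R_dense concrete = L/(kA) = 0.075/(1.79×22.9) = 0.00183 K/W
R_total = 0.01914 K/W
Q = ΔT / R_total = 100 / 0.01914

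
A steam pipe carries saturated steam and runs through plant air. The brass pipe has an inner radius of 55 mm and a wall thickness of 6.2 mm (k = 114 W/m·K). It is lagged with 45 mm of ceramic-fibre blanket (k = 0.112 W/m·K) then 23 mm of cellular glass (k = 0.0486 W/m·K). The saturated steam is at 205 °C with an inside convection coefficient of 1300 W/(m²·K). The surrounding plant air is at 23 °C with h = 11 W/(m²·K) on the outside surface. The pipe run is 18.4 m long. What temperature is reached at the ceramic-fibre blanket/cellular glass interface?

Cylindrical conduction, so R = ln(r₂/r₁)/(2πkL) per layer, in series:
R_inner film = 1/(h_i·2πr₁L) = 1/(1300×2π×0.055×18.4) = 1.21×10^-4 K/W
R_brass pipe wall = ln(61.2/55)/(2π×114×18.4) = 8.104×10^-6 K/W
R_ceramic-fibre blanket = ln(106.2/61.2)/(2π×0.112×18.4) = 0.04257 K/W
R_cellular glass = ln(129.2/106.2)/(2π×0.0486×18.4) = 0.03489 K/W
R_outer film = 1/(h_o·2πr_oL) = 1/(11×2π×0.1292×18.4) = 0.006086 K/W
R_total = 0.08367 K/W
Q = ΔT/R_total = 182/0.08367
Q = 2180 W
T_interface = T_inner − Q·ΣR(inner→interface) = 205 − 2180×0.0427

T ≈ 112 °C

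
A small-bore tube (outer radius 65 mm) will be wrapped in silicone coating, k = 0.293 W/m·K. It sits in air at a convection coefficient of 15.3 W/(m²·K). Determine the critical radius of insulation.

r_cr ≈ 19.2 mm

For a cylinder r_cr = k/h = 0.293/15.3
r_cr = 19.2 mm; since the bare radius (65 mm) is above r_cr, any added insulation will reduce heat loss.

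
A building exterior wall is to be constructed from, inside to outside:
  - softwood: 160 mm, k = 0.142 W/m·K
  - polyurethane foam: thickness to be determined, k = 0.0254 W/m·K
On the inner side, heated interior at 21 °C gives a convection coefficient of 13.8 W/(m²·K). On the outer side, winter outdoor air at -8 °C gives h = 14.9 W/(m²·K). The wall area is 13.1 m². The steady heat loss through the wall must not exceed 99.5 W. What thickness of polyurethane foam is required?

Thermal resistances in series:
R_inner film = 1/(h_i·A) = 1/(13.8×13.1) = 0.005532 K/W
R_softwood = L/(kA) = 0.16/(0.142×13.1) = 0.08601 K/W
R_outer film = 1/(h_o·A) = 1/(14.9×13.1) = 0.005123 K/W
Sum of the known resistances R_other = 0.09667 K/W
Required total resistance R_tot = ΔT/Q_allow = 29/99.5 = 0.2915 K/W
R_polyurethane foam = R_tot − R_other = 0.1948 K/W
L = R·k·A = 0.1948×0.0254×13.1

L ≈ 64.8 mm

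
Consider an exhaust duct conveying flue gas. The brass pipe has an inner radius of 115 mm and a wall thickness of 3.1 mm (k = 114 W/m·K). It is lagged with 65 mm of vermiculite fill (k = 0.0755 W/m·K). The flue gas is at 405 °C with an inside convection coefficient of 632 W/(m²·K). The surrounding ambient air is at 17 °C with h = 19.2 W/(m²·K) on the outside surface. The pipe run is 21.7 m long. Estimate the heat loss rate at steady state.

Q ≈ 8660 W

Radial resistances (cylindrical: R_cond = ln(r_o/r_i)/(2πkL), R_conv = 1/(h·2πrL)):
R_inner film = 1/(h_i·2πr₁L) = 1/(632×2π×0.115×21.7) = 1.009×10^-4 K/W
R_brass pipe wall = ln(118.1/115)/(2π×114×21.7) = 1.711×10^-6 K/W
R_vermiculite fill = ln(183.1/118.1)/(2π×0.0755×21.7) = 0.0426 K/W
R_outer film = 1/(h_o·2πr_oL) = 1/(19.2×2π×0.1831×21.7) = 0.002086 K/W
R_total = 0.04479 K/W
Q = ΔT/R_total = 388/0.04479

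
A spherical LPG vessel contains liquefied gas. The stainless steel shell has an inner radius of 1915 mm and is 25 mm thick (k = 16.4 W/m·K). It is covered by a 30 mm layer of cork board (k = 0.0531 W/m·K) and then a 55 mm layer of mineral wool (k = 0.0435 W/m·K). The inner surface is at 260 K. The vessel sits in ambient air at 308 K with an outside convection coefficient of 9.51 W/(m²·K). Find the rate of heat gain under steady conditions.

Radial (spherical) resistances in series:
R_stainless steel shell = (1/1.915 − 1/1.94)/(4π×16.4) = 3.265×10^-5 K/W
R_cork board = (1/1.94 − 1/1.97)/(4π×0.0531) = 0.01176 K/W
R_mineral wool = (1/1.97 − 1/2.025)/(4π×0.0435) = 0.02522 K/W
R_outer film = 1/(h·4πr_o²) = 1/(9.51×4π×2.025²) = 0.002041 K/W
R_total = 0.03906 K/W
Q = ΔT/R_total = 48/0.03906

Q ≈ 1230 W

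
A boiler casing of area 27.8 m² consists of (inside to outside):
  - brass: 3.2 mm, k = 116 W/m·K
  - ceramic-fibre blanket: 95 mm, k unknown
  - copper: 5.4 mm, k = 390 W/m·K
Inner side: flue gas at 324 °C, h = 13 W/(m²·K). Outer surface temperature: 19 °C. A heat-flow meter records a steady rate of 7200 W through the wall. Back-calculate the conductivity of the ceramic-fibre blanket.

k ≈ 0.0863 W/(m·K)

Using the resistance-network approach (series):
R_inner film = 1/(h_i·A) = 1/(13×27.8) = 0.002767 K/W
R_brass = L/(kA) = 0.0032/(116×27.8) = 9.923×10^-7 K/W
R_copper = L/(kA) = 0.0054/(390×27.8) = 4.981×10^-7 K/W
Sum of known resistances R_other = 0.002769 K/W
Total R = ΔT/Q = 305/7200 = 0.04236 K/W
R_ceramic-fibre blanket = R_total − R_other = 0.03959 K/W
k = L/(R·A) = 0.095/(0.03959×27.8)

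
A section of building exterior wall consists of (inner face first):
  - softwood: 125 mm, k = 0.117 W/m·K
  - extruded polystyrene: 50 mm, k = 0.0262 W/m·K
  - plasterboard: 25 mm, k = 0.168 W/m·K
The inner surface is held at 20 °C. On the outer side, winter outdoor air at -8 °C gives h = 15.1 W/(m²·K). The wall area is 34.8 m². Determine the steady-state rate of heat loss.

Treating each layer as a thermal resistance in series:
R_softwood = L/(kA) = 0.125/(0.117×34.8) = 0.0307 K/W
R_extruded polystyrene = L/(kA) = 0.05/(0.0262×34.8) = 0.05484 K/W
R_plasterboard = L/(kA) = 0.025/(0.168×34.8) = 0.004276 K/W
R_outer film = 1/(h_o·A) = 1/(15.1×34.8) = 0.001903 K/W
R_total = 0.09172 K/W
Q = ΔT / R_total = 28 / 0.09172

Q ≈ 305 W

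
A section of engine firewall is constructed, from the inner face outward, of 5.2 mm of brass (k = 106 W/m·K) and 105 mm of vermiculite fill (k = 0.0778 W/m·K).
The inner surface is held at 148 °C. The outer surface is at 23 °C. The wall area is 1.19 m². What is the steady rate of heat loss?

Q ≈ 110 W

Thermal resistances in series:
R_brass = L/(kA) = 0.0052/(106×1.19) = 4.122×10^-5 K/W
R_vermiculite fill = L/(kA) = 0.105/(0.0778×1.19) = 1.134 K/W
R_total = 1.134 K/W
Q = ΔT / R_total = 125 / 1.134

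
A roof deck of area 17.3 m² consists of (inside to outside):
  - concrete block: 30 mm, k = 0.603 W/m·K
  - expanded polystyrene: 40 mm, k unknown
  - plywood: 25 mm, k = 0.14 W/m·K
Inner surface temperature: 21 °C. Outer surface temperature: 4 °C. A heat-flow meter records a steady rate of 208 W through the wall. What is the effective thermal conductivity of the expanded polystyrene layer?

Using the resistance-network approach (series):
R_concrete block = L/(kA) = 0.03/(0.603×17.3) = 0.002876 K/W
R_plywood = L/(kA) = 0.025/(0.14×17.3) = 0.01032 K/W
Sum of known resistances R_other = 0.0132 K/W
Total R = ΔT/Q = 17/208 = 0.08173 K/W
R_expanded polystyrene = R_total − R_other = 0.06853 K/W
k = L/(R·A) = 0.04/(0.06853×17.3)

k ≈ 0.0337 W/(m·K)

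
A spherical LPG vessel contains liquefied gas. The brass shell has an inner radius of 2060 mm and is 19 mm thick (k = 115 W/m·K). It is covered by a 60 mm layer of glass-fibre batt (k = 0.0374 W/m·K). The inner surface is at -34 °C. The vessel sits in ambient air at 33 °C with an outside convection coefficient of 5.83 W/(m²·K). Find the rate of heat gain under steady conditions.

Q ≈ 2110 W

For a spherical shell R = (1/r₁ − 1/r₂)/(4πk); film R = 1/(h·4πr²). In series:
R_brass shell = (1/2.06 − 1/2.079)/(4π×115) = 3.07×10^-6 K/W
R_glass-fibre batt = (1/2.079 − 1/2.139)/(4π×0.0374) = 0.02871 K/W
R_outer film = 1/(h·4πr_o²) = 1/(5.83×4π×2.139²) = 0.002983 K/W
R_total = 0.03169 K/W
Q = ΔT/R_total = 67/0.03169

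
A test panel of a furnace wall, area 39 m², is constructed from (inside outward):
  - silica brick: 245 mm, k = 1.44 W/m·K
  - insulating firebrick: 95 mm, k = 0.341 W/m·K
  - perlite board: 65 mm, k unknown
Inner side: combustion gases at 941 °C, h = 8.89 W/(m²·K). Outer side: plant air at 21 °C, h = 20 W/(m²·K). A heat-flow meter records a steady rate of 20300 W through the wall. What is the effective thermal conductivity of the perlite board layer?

k ≈ 0.0562 W/(m·K)

Using the resistance-network approach (series):
R_inner film = 1/(h_i·A) = 1/(8.89×39) = 0.002884 K/W
R_silica brick = L/(kA) = 0.245/(1.44×39) = 0.004363 K/W
R_insulating firebrick = L/(kA) = 0.095/(0.341×39) = 0.007143 K/W
R_outer film = 1/(h_o·A) = 1/(20×39) = 0.001282 K/W
Sum of known resistances R_other = 0.01567 K/W
Total R = ΔT/Q = 920/20300 = 0.04532 K/W
R_perlite board = R_total − R_other = 0.02965 K/W
k = L/(R·A) = 0.065/(0.02965×39)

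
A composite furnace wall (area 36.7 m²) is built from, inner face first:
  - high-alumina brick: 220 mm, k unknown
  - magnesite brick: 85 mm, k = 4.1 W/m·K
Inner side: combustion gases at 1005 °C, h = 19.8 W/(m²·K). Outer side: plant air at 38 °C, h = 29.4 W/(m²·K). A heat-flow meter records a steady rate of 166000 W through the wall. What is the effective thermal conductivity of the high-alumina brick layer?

Model the wall as resistances in series:
R_inner film = 1/(h_i·A) = 1/(19.8×36.7) = 0.001376 K/W
R_magnesite brick = L/(kA) = 0.085/(4.1×36.7) = 5.649×10^-4 K/W
R_outer film = 1/(h_o·A) = 1/(29.4×36.7) = 9.268×10^-4 K/W
Sum of known resistances R_other = 0.002868 K/W
Total R = ΔT/Q = 967/166000 = 0.005825 K/W
R_high-alumina brick = R_total − R_other = 0.002957 K/W
k = L/(R·A) = 0.22/(0.002957×36.7)

k ≈ 2.03 W/(m·K)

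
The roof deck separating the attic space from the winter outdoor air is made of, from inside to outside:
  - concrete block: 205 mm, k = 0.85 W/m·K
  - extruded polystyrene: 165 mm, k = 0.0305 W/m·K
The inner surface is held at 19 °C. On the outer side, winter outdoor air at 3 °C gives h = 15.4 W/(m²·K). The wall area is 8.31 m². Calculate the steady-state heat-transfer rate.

Q ≈ 23.3 W

Series thermal resistances:
R_concrete block = L/(kA) = 0.205/(0.85×8.31) = 0.02902 K/W
R_extruded polystyrene = L/(kA) = 0.165/(0.0305×8.31) = 0.651 K/W
R_outer film = 1/(h_o·A) = 1/(15.4×8.31) = 0.007814 K/W
R_total = 0.6878 K/W
Q = ΔT / R_total = 16 / 0.6878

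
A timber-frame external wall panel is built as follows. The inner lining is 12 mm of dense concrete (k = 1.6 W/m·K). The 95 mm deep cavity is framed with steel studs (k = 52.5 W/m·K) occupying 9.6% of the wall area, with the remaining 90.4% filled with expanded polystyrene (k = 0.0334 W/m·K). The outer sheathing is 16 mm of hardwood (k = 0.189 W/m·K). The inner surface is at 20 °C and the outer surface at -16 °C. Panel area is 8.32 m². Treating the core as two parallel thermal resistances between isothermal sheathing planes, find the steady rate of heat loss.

Sheathing layers in series; stud and cavity paths in parallel between them.
R_inner = 0.012/(1.6×8.32) = 9.014×10^-4 K/W
R_stud  = 0.095/(52.5×0.096×8.32) = 0.002266 K/W
R_cav   = 0.095/(0.0334×0.904×8.32) = 0.3782 K/W
1/R_core = 1/R_stud + 1/R_cav → R_core = 0.002252 K/W
R_outer = 0.016/(0.189×8.32) = 0.01018 K/W
R_total = 0.01333 K/W
Q = ΔT/R_total = 36/0.01333

Q ≈ 2700 W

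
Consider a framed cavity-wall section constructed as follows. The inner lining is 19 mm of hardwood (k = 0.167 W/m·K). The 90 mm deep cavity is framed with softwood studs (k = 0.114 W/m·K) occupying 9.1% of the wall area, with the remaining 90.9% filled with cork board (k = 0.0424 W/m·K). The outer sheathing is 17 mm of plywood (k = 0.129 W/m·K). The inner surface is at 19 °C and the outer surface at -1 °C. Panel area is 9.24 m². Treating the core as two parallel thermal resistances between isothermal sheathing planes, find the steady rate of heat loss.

Q ≈ 88.6 W

Sheathing layers in series; stud and cavity paths in parallel between them.
R_inner = 0.019/(0.167×9.24) = 0.01231 K/W
R_stud  = 0.09/(0.114×0.091×9.24) = 0.9389 K/W
R_cav   = 0.09/(0.0424×0.909×9.24) = 0.2527 K/W
1/R_core = 1/R_stud + 1/R_cav → R_core = 0.1991 K/W
R_outer = 0.017/(0.129×9.24) = 0.01426 K/W
R_total = 0.2257 K/W
Q = ΔT/R_total = 20/0.2257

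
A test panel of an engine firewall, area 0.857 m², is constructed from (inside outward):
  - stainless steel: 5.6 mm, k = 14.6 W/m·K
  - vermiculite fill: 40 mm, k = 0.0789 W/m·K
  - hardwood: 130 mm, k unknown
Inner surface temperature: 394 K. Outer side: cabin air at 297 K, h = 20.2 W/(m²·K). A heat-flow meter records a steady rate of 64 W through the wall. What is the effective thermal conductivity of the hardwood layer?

k ≈ 0.175 W/(m·K)

Using the resistance-network approach (series):
R_stainless steel = L/(kA) = 0.0056/(14.6×0.857) = 4.476×10^-4 K/W
R_vermiculite fill = L/(kA) = 0.04/(0.0789×0.857) = 0.5916 K/W
R_outer film = 1/(h_o·A) = 1/(20.2×0.857) = 0.05777 K/W
Sum of known resistances R_other = 0.6498 K/W
Total R = ΔT/Q = 97/64 = 1.516 K/W
R_hardwood = R_total − R_other = 0.8658 K/W
k = L/(R·A) = 0.13/(0.8658×0.857)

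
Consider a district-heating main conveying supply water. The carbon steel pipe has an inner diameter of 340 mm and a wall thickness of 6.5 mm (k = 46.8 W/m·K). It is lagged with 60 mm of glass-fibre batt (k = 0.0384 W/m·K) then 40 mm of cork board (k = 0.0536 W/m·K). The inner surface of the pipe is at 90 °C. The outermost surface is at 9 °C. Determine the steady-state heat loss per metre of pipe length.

q′ ≈ 48.3 W/m

For a radial system each layer contributes R = ln(r_out/r_in)/(2πkL); films add R = 1/(hA).
R_carbon steel pipe wall = ln(176.5/170)/(2π×46.8×1) = 1.276×10^-4 K/W
R_glass-fibre batt = ln(236.5/176.5)/(2π×0.0384×1) = 1.213 K/W
R_cork board = ln(276.5/236.5)/(2π×0.0536×1) = 0.464 K/W
R_total = 1.677 K/W
Q = ΔT/R_total = 81/1.677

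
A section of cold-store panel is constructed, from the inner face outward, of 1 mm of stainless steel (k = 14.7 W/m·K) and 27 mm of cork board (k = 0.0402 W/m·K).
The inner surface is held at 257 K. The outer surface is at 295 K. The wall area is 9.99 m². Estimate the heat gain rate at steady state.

Q ≈ 565 W

Model the wall as resistances in series:
R_stainless steel = L/(kA) = 0.001/(14.7×9.99) = 6.81×10^-6 K/W
R_cork board = L/(kA) = 0.027/(0.0402×9.99) = 0.06723 K/W
R_total = 0.06724 K/W
Q = ΔT / R_total = 38 / 0.06724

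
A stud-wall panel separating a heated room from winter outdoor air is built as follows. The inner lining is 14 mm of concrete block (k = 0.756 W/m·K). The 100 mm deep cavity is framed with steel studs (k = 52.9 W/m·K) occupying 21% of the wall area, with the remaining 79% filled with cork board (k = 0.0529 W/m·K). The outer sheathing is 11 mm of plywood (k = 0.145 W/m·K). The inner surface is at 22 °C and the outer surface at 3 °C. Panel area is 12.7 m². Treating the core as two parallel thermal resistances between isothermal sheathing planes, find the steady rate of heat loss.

Sheathing layers in series; stud and cavity paths in parallel between them.
R_inner = 0.014/(0.756×12.7) = 0.001458 K/W
R_stud  = 0.1/(52.9×0.21×12.7) = 7.088×10^-4 K/W
R_cav   = 0.1/(0.0529×0.79×12.7) = 0.1884 K/W
1/R_core = 1/R_stud + 1/R_cav → R_core = 7.061×10^-4 K/W
R_outer = 0.011/(0.145×12.7) = 0.005973 K/W
R_total = 0.008138 K/W
Q = ΔT/R_total = 19/0.008138

Q ≈ 2330 W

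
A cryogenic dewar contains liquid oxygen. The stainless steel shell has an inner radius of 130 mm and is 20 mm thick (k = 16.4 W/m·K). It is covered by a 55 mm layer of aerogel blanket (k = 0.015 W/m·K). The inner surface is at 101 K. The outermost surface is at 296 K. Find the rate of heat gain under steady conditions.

Each spherical layer contributes R = (1/r_i − 1/r_o)/(4πk):
R_stainless steel shell = (1/0.13 − 1/0.15)/(4π×16.4) = 0.004977 K/W
R_aerogel blanket = (1/0.15 − 1/0.205)/(4π×0.015) = 9.489 K/W
R_total = 9.494 K/W
Q = ΔT/R_total = 195/9.494

Q ≈ 20.5 W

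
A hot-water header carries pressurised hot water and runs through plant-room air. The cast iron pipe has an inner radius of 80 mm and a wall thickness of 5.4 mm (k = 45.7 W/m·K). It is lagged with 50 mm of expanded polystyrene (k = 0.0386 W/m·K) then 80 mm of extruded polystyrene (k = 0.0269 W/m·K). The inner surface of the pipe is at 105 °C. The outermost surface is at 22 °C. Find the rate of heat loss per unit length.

Treating each annulus and film as a series resistance:
R_cast iron pipe wall = ln(85.4/80)/(2π×45.7×1) = 2.275×10^-4 K/W
R_expanded polystyrene = ln(135.4/85.4)/(2π×0.0386×1) = 1.9 K/W
R_extruded polystyrene = ln(215.4/135.4)/(2π×0.0269×1) = 2.747 K/W
R_total = 4.647 K/W
Q = ΔT/R_total = 83/4.647

q′ ≈ 17.9 W/m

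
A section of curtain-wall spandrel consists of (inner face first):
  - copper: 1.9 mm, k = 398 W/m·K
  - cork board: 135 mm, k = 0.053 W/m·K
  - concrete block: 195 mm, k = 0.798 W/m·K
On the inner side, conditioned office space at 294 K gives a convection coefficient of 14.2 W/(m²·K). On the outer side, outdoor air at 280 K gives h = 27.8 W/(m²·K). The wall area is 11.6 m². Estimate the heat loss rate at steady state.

Q ≈ 56 W

Treating each layer as a thermal resistance in series:
R_inner film = 1/(h_i·A) = 1/(14.2×11.6) = 0.006071 K/W
R_copper = L/(kA) = 0.0019/(398×11.6) = 4.115×10^-7 K/W
R_cork board = L/(kA) = 0.135/(0.053×11.6) = 0.2196 K/W
R_concrete block = L/(kA) = 0.195/(0.798×11.6) = 0.02107 K/W
R_outer film = 1/(h_o·A) = 1/(27.8×11.6) = 0.003101 K/W
R_total = 0.2498 K/W
Q = ΔT / R_total = 14 / 0.2498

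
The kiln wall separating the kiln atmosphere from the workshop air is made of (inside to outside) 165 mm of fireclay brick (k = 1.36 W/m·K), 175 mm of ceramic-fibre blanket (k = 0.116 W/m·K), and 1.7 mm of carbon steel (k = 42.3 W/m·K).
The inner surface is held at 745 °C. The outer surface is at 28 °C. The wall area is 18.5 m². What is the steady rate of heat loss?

Q ≈ 8140 W

Thermal resistances in series:
R_fireclay brick = L/(kA) = 0.165/(1.36×18.5) = 0.006558 K/W
R_ceramic-fibre blanket = L/(kA) = 0.175/(0.116×18.5) = 0.08155 K/W
R_carbon steel = L/(kA) = 0.0017/(42.3×18.5) = 2.172×10^-6 K/W
R_total = 0.08811 K/W
Q = ΔT / R_total = 717 / 0.08811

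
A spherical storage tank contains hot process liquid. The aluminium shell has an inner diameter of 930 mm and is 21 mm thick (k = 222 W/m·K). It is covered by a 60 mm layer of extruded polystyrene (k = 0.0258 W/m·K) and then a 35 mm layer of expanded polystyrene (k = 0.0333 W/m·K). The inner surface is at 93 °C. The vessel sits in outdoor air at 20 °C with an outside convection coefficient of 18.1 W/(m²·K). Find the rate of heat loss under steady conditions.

Q ≈ 74.9 W

Spherical conduction: R = (1/r_in − 1/r_out)/(4πk) per layer; series-sum.
R_aluminium shell = (1/0.465 − 1/0.486)/(4π×222) = 3.331×10^-5 K/W
R_extruded polystyrene = (1/0.486 − 1/0.546)/(4π×0.0258) = 0.6974 K/W
R_expanded polystyrene = (1/0.546 − 1/0.581)/(4π×0.0333) = 0.2637 K/W
R_outer film = 1/(h·4πr_o²) = 1/(18.1×4π×0.581²) = 0.01302 K/W
R_total = 0.9741 K/W
Q = ΔT/R_total = 73/0.9741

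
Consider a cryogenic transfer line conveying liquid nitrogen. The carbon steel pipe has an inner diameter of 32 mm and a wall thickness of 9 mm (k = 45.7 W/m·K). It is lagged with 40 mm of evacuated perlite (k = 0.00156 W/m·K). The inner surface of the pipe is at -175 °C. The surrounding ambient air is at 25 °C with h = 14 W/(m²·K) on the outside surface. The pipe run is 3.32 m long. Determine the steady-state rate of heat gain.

For a radial system each layer contributes R = ln(r_out/r_in)/(2πkL); films add R = 1/(hA).
R_carbon steel pipe wall = ln(25/16)/(2π×45.7×3.32) = 4.681×10^-4 K/W
R_evacuated perlite = ln(65/25)/(2π×0.00156×3.32) = 29.36 K/W
R_outer film = 1/(h_o·2πr_oL) = 1/(14×2π×0.065×3.32) = 0.05268 K/W
R_total = 29.42 K/W
Q = ΔT/R_total = 200/29.42

Q ≈ 6.8 W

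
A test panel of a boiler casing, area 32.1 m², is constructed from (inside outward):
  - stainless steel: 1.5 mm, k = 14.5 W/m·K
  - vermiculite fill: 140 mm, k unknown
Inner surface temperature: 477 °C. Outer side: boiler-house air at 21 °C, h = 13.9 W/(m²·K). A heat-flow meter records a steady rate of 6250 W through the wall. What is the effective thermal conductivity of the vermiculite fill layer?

Model the wall as resistances in series:
R_stainless steel = L/(kA) = 0.0015/(14.5×32.1) = 3.223×10^-6 K/W
R_outer film = 1/(h_o·A) = 1/(13.9×32.1) = 0.002241 K/W
Sum of known resistances R_other = 0.002244 K/W
Total R = ΔT/Q = 456/6250 = 0.07296 K/W
R_vermiculite fill = R_total − R_other = 0.07072 K/W
k = L/(R·A) = 0.14/(0.07072×32.1)

k ≈ 0.0617 W/(m·K)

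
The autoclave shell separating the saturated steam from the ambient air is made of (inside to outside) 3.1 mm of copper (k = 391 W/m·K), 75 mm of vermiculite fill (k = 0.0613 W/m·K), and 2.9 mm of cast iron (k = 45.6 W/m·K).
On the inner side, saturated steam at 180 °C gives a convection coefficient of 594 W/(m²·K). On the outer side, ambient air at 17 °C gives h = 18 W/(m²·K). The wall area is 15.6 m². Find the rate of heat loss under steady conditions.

Q ≈ 1990 W

Model the wall as resistances in series:
R_inner film = 1/(h_i·A) = 1/(594×15.6) = 1.079×10^-4 K/W
R_copper = L/(kA) = 0.0031/(391×15.6) = 5.082×10^-7 K/W
R_vermiculite fill = L/(kA) = 0.075/(0.0613×15.6) = 0.07843 K/W
R_cast iron = L/(kA) = 0.0029/(45.6×15.6) = 4.077×10^-6 K/W
R_outer film = 1/(h_o·A) = 1/(18×15.6) = 0.003561 K/W
R_total = 0.0821 K/W
Q = ΔT / R_total = 163 / 0.0821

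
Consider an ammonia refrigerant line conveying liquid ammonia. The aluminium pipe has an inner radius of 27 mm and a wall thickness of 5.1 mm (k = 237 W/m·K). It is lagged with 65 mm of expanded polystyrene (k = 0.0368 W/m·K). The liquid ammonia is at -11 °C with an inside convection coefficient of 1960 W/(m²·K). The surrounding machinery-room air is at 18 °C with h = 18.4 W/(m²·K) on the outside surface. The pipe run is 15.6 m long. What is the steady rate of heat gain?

Per-layer cylindrical resistances, series-summed:
R_inner film = 1/(h_i·2πr₁L) = 1/(1960×2π×0.027×15.6) = 1.928×10^-4 K/W
R_aluminium pipe wall = ln(32.1/27)/(2π×237×15.6) = 7.448×10^-6 K/W
R_expanded polystyrene = ln(97.1/32.1)/(2π×0.0368×15.6) = 0.3069 K/W
R_outer film = 1/(h_o·2πr_oL) = 1/(18.4×2π×0.0971×15.6) = 0.00571 K/W
R_total = 0.3128 K/W
Q = ΔT/R_total = 29/0.3128

Q ≈ 92.7 W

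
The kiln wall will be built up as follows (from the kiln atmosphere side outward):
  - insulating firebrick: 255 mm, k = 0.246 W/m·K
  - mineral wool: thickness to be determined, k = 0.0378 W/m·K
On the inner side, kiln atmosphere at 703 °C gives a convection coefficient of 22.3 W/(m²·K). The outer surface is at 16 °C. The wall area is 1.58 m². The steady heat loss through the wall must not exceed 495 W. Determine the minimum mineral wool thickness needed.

Using the resistance-network approach (series):
R_inner film = 1/(h_i·A) = 1/(22.3×1.58) = 0.02838 K/W
R_insulating firebrick = L/(kA) = 0.255/(0.246×1.58) = 0.6561 K/W
Sum of the known resistances R_other = 0.6844 K/W
Required total resistance R_tot = ΔT/Q_allow = 687/495 = 1.388 K/W
R_mineral wool = R_tot − R_other = 0.7034 K/W
L = R·k·A = 0.7034×0.0378×1.58

L ≈ 42 mm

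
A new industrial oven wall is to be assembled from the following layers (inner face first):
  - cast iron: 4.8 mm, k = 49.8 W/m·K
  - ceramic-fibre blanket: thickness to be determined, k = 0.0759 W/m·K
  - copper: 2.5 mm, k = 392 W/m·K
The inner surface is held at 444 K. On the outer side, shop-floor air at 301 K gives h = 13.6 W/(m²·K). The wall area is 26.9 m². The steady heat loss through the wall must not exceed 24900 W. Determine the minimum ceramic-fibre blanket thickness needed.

L ≈ 6.14 mm

Using the resistance-network approach (series):
R_cast iron = L/(kA) = 0.0048/(49.8×26.9) = 3.583×10^-6 K/W
R_copper = L/(kA) = 0.0025/(392×26.9) = 2.371×10^-7 K/W
R_outer film = 1/(h_o·A) = 1/(13.6×26.9) = 0.002733 K/W
Sum of the known resistances R_other = 0.002737 K/W
Required total resistance R_tot = ΔT/Q_allow = 143/24900 = 0.005743 K/W
R_ceramic-fibre blanket = R_tot − R_other = 0.003006 K/W
L = R·k·A = 0.003006×0.0759×26.9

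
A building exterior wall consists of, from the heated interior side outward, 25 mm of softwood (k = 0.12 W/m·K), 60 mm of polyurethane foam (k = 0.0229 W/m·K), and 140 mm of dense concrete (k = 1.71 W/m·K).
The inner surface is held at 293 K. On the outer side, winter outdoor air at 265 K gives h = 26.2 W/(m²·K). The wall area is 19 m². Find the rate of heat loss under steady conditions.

Q ≈ 180 W

Series thermal resistances:
R_softwood = L/(kA) = 0.025/(0.12×19) = 0.01096 K/W
R_polyurethane foam = L/(kA) = 0.06/(0.0229×19) = 0.1379 K/W
R_dense concrete = L/(kA) = 0.14/(1.71×19) = 0.004309 K/W
R_outer film = 1/(h_o·A) = 1/(26.2×19) = 0.002009 K/W
R_total = 0.1552 K/W
Q = ΔT / R_total = 28 / 0.1552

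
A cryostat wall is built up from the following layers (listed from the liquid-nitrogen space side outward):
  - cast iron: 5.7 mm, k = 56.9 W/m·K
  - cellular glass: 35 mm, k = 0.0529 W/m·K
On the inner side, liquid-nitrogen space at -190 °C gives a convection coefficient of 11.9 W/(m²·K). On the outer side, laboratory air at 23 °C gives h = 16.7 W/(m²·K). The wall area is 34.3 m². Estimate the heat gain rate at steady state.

Q ≈ 9070 W

Series thermal resistances:
R_inner film = 1/(h_i·A) = 1/(11.9×34.3) = 0.00245 K/W
R_cast iron = L/(kA) = 0.0057/(56.9×34.3) = 2.921×10^-6 K/W
R_cellular glass = L/(kA) = 0.035/(0.0529×34.3) = 0.01929 K/W
R_outer film = 1/(h_o·A) = 1/(16.7×34.3) = 0.001746 K/W
R_total = 0.02349 K/W
Q = ΔT / R_total = 213 / 0.02349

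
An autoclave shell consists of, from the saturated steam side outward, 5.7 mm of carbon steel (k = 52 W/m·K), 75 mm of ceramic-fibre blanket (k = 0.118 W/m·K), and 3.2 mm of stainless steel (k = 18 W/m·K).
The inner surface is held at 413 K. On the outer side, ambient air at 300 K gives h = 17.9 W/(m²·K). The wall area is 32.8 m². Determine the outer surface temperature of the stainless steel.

T ≈ 309 K

Treating each layer as a thermal resistance in series:
R_carbon steel = L/(kA) = 0.0057/(52×32.8) = 3.342×10^-6 K/W
R_ceramic-fibre blanket = L/(kA) = 0.075/(0.118×32.8) = 0.01938 K/W
R_stainless steel = L/(kA) = 0.0032/(18×32.8) = 5.42×10^-6 K/W
R_outer film = 1/(h_o·A) = 1/(17.9×32.8) = 0.001703 K/W
R_total = 0.02109 K/W;  Q = ΔT/R_total = 113/0.02109 = 5358 W
T_interface = T_inner − Q·ΣR(inner→interface) = 413 − 5360×0.01939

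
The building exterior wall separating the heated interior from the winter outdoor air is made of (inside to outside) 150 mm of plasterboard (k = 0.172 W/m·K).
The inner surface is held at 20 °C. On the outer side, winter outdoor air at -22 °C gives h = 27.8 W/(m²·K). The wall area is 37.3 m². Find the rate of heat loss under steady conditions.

Q ≈ 1730 W

Series thermal resistances:
R_plasterboard = L/(kA) = 0.15/(0.172×37.3) = 0.02338 K/W
R_outer film = 1/(h_o·A) = 1/(27.8×37.3) = 9.644×10^-4 K/W
R_total = 0.02434 K/W
Q = ΔT / R_total = 42 / 0.02434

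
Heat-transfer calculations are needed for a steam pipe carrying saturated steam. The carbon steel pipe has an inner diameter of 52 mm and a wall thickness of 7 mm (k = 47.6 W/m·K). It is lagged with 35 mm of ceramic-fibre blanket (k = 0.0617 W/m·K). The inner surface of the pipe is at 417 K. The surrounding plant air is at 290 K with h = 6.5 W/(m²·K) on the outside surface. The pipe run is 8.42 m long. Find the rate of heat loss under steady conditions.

Q ≈ 480 W

Treating each annulus and film as a series resistance:
R_carbon steel pipe wall = ln(33/26)/(2π×47.6×8.42) = 9.467×10^-5 K/W
R_ceramic-fibre blanket = ln(68/33)/(2π×0.0617×8.42) = 0.2215 K/W
R_outer film = 1/(h_o·2πr_oL) = 1/(6.5×2π×0.068×8.42) = 0.04276 K/W
R_total = 0.2644 K/W
Q = ΔT/R_total = 127/0.2644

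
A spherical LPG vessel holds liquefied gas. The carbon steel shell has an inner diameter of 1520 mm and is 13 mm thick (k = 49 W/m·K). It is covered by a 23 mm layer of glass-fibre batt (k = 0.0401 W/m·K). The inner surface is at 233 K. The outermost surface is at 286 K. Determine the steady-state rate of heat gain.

Q ≈ 714 W

For a spherical shell R = (1/r₁ − 1/r₂)/(4πk); film R = 1/(h·4πr²). In series:
R_carbon steel shell = (1/0.76 − 1/0.773)/(4π×49) = 3.594×10^-5 K/W
R_glass-fibre batt = (1/0.773 − 1/0.796)/(4π×0.0401) = 0.07418 K/W
R_total = 0.07421 K/W
Q = ΔT/R_total = 53/0.07421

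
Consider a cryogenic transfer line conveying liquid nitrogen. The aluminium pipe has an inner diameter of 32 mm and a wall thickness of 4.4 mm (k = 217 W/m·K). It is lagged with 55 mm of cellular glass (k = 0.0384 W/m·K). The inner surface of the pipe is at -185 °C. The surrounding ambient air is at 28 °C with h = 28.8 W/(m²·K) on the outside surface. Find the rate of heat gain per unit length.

q′ ≈ 38.8 W/m

Per-layer cylindrical resistances, series-summed:
R_aluminium pipe wall = ln(20.4/16)/(2π×217×1) = 1.782×10^-4 K/W
R_cellular glass = ln(75.4/20.4)/(2π×0.0384×1) = 5.418 K/W
R_outer film = 1/(h_o·2πr_oL) = 1/(28.8×2π×0.0754×1) = 0.07329 K/W
R_total = 5.492 K/W
Q = ΔT/R_total = 213/5.492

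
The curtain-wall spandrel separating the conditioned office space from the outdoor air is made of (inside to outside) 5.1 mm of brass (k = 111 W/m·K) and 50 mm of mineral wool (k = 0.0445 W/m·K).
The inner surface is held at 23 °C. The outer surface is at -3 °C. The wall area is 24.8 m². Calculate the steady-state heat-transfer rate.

Q ≈ 574 W

Treating each layer as a thermal resistance in series:
R_brass = L/(kA) = 0.0051/(111×24.8) = 1.853×10^-6 K/W
R_mineral wool = L/(kA) = 0.05/(0.0445×24.8) = 0.04531 K/W
R_total = 0.04531 K/W
Q = ΔT / R_total = 26 / 0.04531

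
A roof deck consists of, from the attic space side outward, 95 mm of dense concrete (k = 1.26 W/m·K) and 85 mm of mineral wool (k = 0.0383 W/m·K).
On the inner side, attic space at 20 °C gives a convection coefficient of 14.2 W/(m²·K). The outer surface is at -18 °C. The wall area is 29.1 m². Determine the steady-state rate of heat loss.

Using the resistance-network approach (series):
R_inner film = 1/(h_i·A) = 1/(14.2×29.1) = 0.00242 K/W
R_dense concrete = L/(kA) = 0.095/(1.26×29.1) = 0.002591 K/W
R_mineral wool = L/(kA) = 0.085/(0.0383×29.1) = 0.07627 K/W
R_total = 0.08128 K/W
Q = ΔT / R_total = 38 / 0.08128

Q ≈ 468 W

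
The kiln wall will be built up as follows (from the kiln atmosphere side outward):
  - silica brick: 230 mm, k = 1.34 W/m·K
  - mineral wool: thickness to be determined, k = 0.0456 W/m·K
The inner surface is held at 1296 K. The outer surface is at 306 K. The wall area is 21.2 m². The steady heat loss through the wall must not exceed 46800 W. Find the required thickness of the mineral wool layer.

L ≈ 12.6 mm

Model the wall as resistances in series:
R_silica brick = L/(kA) = 0.23/(1.34×21.2) = 0.008096 K/W
Sum of the known resistances R_other = 0.008096 K/W
Required total resistance R_tot = ΔT/Q_allow = 990/46800 = 0.02115 K/W
R_mineral wool = R_tot − R_other = 0.01306 K/W
L = R·k·A = 0.01306×0.0456×21.2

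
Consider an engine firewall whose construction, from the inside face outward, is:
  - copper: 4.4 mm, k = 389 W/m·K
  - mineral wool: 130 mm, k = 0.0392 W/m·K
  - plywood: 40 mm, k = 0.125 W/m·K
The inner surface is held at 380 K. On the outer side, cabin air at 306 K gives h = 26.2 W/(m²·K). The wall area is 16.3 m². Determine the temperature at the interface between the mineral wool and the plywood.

Using the resistance-network approach (series):
R_copper = L/(kA) = 0.0044/(389×16.3) = 6.939×10^-7 K/W
R_mineral wool = L/(kA) = 0.13/(0.0392×16.3) = 0.2035 K/W
R_plywood = L/(kA) = 0.04/(0.125×16.3) = 0.01963 K/W
R_outer film = 1/(h_o·A) = 1/(26.2×16.3) = 0.002342 K/W
R_total = 0.2254 K/W;  Q = ΔT/R_total = 74/0.2254 = 328.3 W
T_interface = T_inner − Q·ΣR(inner→interface) = 380 − 328×0.2035

T ≈ 313 K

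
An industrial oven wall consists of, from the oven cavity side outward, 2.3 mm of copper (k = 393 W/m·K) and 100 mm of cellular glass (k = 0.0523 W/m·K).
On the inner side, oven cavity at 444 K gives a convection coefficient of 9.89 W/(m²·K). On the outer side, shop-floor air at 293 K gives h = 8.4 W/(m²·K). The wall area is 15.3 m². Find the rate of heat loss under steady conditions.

Using the resistance-network approach (series):
R_inner film = 1/(h_i·A) = 1/(9.89×15.3) = 0.006609 K/W
R_copper = L/(kA) = 0.0023/(393×15.3) = 3.825×10^-7 K/W
R_cellular glass = L/(kA) = 0.1/(0.0523×15.3) = 0.125 K/W
R_outer film = 1/(h_o·A) = 1/(8.4×15.3) = 0.007781 K/W
R_total = 0.1394 K/W
Q = ΔT / R_total = 151 / 0.1394

Q ≈ 1080 W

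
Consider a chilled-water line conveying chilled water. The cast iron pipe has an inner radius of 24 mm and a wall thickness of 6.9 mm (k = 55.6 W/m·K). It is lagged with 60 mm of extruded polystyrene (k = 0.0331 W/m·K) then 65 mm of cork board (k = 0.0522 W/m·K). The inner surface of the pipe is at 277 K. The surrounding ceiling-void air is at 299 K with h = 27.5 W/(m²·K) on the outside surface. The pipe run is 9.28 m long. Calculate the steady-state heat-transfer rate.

Q ≈ 29.7 W

Treating each annulus and film as a series resistance:
R_cast iron pipe wall = ln(30.9/24)/(2π×55.6×9.28) = 7.795×10^-5 K/W
R_extruded polystyrene = ln(90.9/30.9)/(2π×0.0331×9.28) = 0.5591 K/W
R_cork board = ln(155.9/90.9)/(2π×0.0522×9.28) = 0.1772 K/W
R_outer film = 1/(h_o·2πr_oL) = 1/(27.5×2π×0.1559×9.28) = 0.004 K/W
R_total = 0.7404 K/W
Q = ΔT/R_total = 22/0.7404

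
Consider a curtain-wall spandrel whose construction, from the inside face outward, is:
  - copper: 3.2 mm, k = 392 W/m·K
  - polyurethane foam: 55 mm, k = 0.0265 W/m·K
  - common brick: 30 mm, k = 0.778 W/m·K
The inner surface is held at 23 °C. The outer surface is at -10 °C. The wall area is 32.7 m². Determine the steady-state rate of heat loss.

Q ≈ 510 W

Series thermal resistances:
R_copper = L/(kA) = 0.0032/(392×32.7) = 2.496×10^-7 K/W
R_polyurethane foam = L/(kA) = 0.055/(0.0265×32.7) = 0.06347 K/W
R_common brick = L/(kA) = 0.03/(0.778×32.7) = 0.001179 K/W
R_total = 0.06465 K/W
Q = ΔT / R_total = 33 / 0.06465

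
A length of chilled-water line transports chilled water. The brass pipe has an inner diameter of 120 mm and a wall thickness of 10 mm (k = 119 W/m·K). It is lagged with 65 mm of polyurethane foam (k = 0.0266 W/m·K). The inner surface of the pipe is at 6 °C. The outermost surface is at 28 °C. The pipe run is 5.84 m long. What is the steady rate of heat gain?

Radial resistances (cylindrical: R_cond = ln(r_o/r_i)/(2πkL), R_conv = 1/(h·2πrL)):
R_brass pipe wall = ln(70/60)/(2π×119×5.84) = 3.53×10^-5 K/W
R_polyurethane foam = ln(135/70)/(2π×0.0266×5.84) = 0.6729 K/W
R_total = 0.6729 K/W
Q = ΔT/R_total = 22/0.6729

Q ≈ 32.7 W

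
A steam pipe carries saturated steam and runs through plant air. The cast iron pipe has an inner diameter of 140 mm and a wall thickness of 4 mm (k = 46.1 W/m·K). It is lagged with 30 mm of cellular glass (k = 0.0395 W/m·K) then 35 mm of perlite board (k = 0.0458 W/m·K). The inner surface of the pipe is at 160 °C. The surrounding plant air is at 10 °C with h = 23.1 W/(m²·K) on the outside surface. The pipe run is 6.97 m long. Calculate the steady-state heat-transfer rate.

Per-layer cylindrical resistances, series-summed:
R_cast iron pipe wall = ln(74/70)/(2π×46.1×6.97) = 2.752×10^-5 K/W
R_cellular glass = ln(104/74)/(2π×0.0395×6.97) = 0.1967 K/W
R_perlite board = ln(139/104)/(2π×0.0458×6.97) = 0.1446 K/W
R_outer film = 1/(h_o·2πr_oL) = 1/(23.1×2π×0.139×6.97) = 0.007111 K/W
R_total = 0.3485 K/W
Q = ΔT/R_total = 150/0.3485

Q ≈ 430 W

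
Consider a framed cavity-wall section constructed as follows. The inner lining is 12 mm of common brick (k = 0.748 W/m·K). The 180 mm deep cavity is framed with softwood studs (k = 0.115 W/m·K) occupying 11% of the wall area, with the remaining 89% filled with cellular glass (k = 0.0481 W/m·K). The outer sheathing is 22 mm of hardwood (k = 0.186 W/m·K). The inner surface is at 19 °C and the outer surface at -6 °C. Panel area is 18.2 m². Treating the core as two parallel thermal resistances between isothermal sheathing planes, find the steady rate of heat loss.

Sheathing layers in series; stud and cavity paths in parallel between them.
R_inner = 0.012/(0.748×18.2) = 8.815×10^-4 K/W
R_stud  = 0.18/(0.115×0.11×18.2) = 0.7818 K/W
R_cav   = 0.18/(0.0481×0.89×18.2) = 0.231 K/W
1/R_core = 1/R_stud + 1/R_cav → R_core = 0.1783 K/W
R_outer = 0.022/(0.186×18.2) = 0.006499 K/W
R_total = 0.1857 K/W
Q = ΔT/R_total = 25/0.1857

Q ≈ 135 W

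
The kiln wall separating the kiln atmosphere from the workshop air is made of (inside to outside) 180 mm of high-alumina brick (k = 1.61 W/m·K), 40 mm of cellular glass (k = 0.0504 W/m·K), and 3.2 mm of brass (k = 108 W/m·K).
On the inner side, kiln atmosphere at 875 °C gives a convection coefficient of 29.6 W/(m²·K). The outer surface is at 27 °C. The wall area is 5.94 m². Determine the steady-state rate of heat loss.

Q ≈ 5360 W

Treating each layer as a thermal resistance in series:
R_inner film = 1/(h_i·A) = 1/(29.6×5.94) = 0.005688 K/W
R_high-alumina brick = L/(kA) = 0.18/(1.61×5.94) = 0.01882 K/W
R_cellular glass = L/(kA) = 0.04/(0.0504×5.94) = 0.1336 K/W
R_brass = L/(kA) = 0.0032/(108×5.94) = 4.988×10^-6 K/W
R_total = 0.1581 K/W
Q = ΔT / R_total = 848 / 0.1581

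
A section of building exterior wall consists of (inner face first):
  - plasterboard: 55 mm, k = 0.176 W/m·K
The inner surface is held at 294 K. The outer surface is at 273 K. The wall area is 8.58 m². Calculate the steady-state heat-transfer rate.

Q ≈ 577 W

Using the resistance-network approach (series):
R_plasterboard = L/(kA) = 0.055/(0.176×8.58) = 0.03642 K/W
R_total = 0.03642 K/W
Q = ΔT / R_total = 21 / 0.03642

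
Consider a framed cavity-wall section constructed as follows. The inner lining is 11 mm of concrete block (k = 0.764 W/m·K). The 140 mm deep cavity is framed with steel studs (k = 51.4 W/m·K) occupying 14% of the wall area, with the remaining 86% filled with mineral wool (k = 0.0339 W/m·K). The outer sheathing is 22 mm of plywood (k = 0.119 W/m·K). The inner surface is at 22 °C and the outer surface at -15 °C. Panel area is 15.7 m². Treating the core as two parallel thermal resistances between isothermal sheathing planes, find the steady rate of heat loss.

Sheathing layers in series; stud and cavity paths in parallel between them.
R_inner = 0.011/(0.764×15.7) = 9.171×10^-4 K/W
R_stud  = 0.14/(51.4×0.14×15.7) = 0.001239 K/W
R_cav   = 0.14/(0.0339×0.86×15.7) = 0.3059 K/W
1/R_core = 1/R_stud + 1/R_cav → R_core = 0.001234 K/W
R_outer = 0.022/(0.119×15.7) = 0.01178 K/W
R_total = 0.01393 K/W
Q = ΔT/R_total = 37/0.01393

Q ≈ 2660 W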